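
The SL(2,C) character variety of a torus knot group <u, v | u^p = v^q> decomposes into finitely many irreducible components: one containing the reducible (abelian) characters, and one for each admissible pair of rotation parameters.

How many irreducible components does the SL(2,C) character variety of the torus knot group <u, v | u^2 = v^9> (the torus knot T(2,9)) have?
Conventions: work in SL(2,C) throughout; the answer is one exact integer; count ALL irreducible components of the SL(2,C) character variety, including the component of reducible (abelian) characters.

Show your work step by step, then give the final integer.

For T(2,9): irreducibility forces the central element u^2 = v^9 to one of +I, -I.
So on each irreducible component the traces are pinned: tr(u) = 2*cos(pi*alpha/2) with 1 <= alpha <= 1, tr(v) = 2*cos(pi*beta/9) with 1 <= beta <= 8.
The two central values (-1)^alpha I and (-1)^beta I must be the same matrix, so alpha and beta share a parity.
Counting: 1 odd alphas x 4 odd betas + 0 even alphas x 4 even betas = 4 + 0 = 4.
components with irreducible characters: 4; plus the single component of reducible (abelian) characters: total 5.

5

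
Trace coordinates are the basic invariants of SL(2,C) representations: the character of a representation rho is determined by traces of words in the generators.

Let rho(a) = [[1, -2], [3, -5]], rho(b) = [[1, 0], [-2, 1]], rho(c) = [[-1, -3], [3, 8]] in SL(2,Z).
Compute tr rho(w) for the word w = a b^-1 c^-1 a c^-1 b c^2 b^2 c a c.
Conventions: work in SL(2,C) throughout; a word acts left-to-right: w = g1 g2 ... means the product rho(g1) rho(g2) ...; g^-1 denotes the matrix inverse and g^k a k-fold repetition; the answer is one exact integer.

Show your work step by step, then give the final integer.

20051624

rho(a) = [[1, -2], [3, -5]]
... * rho(b^-1) = [[1, 0], [2, 1]]  ->  [[-3, -2], [-7, -5]]
... * rho(c^-1) = [[8, 3], [-3, -1]]  ->  [[-18, -7], [-41, -16]]
... * rho(a) = [[1, -2], [3, -5]]  ->  [[-39, 71], [-89, 162]]
... * rho(c^-1) = [[8, 3], [-3, -1]]  ->  [[-525, -188], [-1198, -429]]
... * rho(b) = [[1, 0], [-2, 1]]  ->  [[-149, -188], [-340, -429]]
... * rho(c) = [[-1, -3], [3, 8]]  ->  [[-415, -1057], [-947, -2412]]
... * rho(c) = [[-1, -3], [3, 8]]  ->  [[-2756, -7211], [-6289, -16455]]
... * rho(b) = [[1, 0], [-2, 1]]  ->  [[11666, -7211], [26621, -16455]]
... * rho(b) = [[1, 0], [-2, 1]]  ->  [[26088, -7211], [59531, -16455]]
... * rho(c) = [[-1, -3], [3, 8]]  ->  [[-47721, -135952], [-108896, -310233]]
... * rho(a) = [[1, -2], [3, -5]]  ->  [[-455577, 775202], [-1039595, 1768957]]
... * rho(c) = [[-1, -3], [3, 8]]  ->  [[2781183, 7568347], [6346466, 17270441]]
tr = 2781183 + 17270441 = 20051624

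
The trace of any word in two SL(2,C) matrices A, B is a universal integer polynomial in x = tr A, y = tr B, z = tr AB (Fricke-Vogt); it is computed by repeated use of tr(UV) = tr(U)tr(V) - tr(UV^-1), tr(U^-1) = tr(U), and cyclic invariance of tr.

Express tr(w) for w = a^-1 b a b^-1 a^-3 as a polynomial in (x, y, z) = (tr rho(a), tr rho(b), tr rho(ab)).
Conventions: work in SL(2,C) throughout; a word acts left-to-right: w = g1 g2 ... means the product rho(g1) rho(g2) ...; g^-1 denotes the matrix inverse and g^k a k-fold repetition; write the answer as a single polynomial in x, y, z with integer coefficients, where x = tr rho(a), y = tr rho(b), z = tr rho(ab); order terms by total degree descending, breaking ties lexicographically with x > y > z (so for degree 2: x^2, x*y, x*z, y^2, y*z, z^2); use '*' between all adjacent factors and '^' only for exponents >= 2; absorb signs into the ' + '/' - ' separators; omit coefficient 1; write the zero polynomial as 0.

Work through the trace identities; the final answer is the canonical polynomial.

tr(b a b) = tr(b) tr(a b) - tr(a) = y*z - x
tr(b a b a) = tr(a b) tr(a b) - tr(1) = z^2 - 2
tr(a^-1 b a b) = tr(b a b) tr(a) - tr(b a b a) = x*y*z - x^2 - z^2 + 2
tr(b a b^-1 a^-1) = tr(a^-1 b a) tr(b) - tr(a^-1 b a b) = -x*y*z + x^2 + y^2 + z^2 - 2
tr(a^-1 b a b^-1 a^-1) = tr(b a b^-1 a^-1) tr(a) - tr(b a b^-1) = -x^2*y*z + x^3 + x*y^2 + x*z^2 - 3*x
tr(a^-3 b a b^-1) = tr(a^-1 b a b^-1 a^-1) tr(a) - tr(a^-1 b a b^-1) = -x^3*y*z + x^4 + x^2*y^2 + x^2*z^2 + x*y*z - 4*x^2 - y^2 - z^2 + 2
tr(a^-1 b a b^-1 a^-3) = tr(a^-3 b a b^-1) tr(a) - tr(a^-3 b a b^-1 a) = -x^4*y*z + x^5 + x^3*y^2 + x^3*z^2 + 2*x^2*y*z - 5*x^3 - 2*x*y^2 - 2*x*z^2 + 5*x

-x^4*y*z + x^5 + x^3*y^2 + x^3*z^2 + 2*x^2*y*z - 5*x^3 - 2*x*y^2 - 2*x*z^2 + 5*x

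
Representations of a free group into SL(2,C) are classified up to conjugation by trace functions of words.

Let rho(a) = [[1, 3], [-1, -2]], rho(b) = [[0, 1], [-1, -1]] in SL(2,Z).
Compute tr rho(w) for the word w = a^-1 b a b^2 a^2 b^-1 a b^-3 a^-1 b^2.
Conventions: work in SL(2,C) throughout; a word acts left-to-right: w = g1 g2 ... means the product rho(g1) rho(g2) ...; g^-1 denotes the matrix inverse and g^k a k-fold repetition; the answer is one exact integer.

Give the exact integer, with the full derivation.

15

rho(a^-1) = [[-2, -3], [1, 1]]
... * rho(b) = [[0, 1], [-1, -1]]  ->  [[3, 1], [-1, 0]]
... * rho(a) = [[1, 3], [-1, -2]]  ->  [[2, 7], [-1, -3]]
... * rho(b) = [[0, 1], [-1, -1]]  ->  [[-7, -5], [3, 2]]
... * rho(b) = [[0, 1], [-1, -1]]  ->  [[5, -2], [-2, 1]]
... * rho(a) = [[1, 3], [-1, -2]]  ->  [[7, 19], [-3, -8]]
... * rho(a) = [[1, 3], [-1, -2]]  ->  [[-12, -17], [5, 7]]
... * rho(b^-1) = [[-1, -1], [1, 0]]  ->  [[-5, 12], [2, -5]]
... * rho(a) = [[1, 3], [-1, -2]]  ->  [[-17, -39], [7, 16]]
... * rho(b^-1) = [[-1, -1], [1, 0]]  ->  [[-22, 17], [9, -7]]
... * rho(b^-1) = [[-1, -1], [1, 0]]  ->  [[39, 22], [-16, -9]]
... * rho(b^-1) = [[-1, -1], [1, 0]]  ->  [[-17, -39], [7, 16]]
... * rho(a^-1) = [[-2, -3], [1, 1]]  ->  [[-5, 12], [2, -5]]
... * rho(b) = [[0, 1], [-1, -1]]  ->  [[-12, -17], [5, 7]]
... * rho(b) = [[0, 1], [-1, -1]]  ->  [[17, 5], [-7, -2]]
tr = 17 + -2 = 15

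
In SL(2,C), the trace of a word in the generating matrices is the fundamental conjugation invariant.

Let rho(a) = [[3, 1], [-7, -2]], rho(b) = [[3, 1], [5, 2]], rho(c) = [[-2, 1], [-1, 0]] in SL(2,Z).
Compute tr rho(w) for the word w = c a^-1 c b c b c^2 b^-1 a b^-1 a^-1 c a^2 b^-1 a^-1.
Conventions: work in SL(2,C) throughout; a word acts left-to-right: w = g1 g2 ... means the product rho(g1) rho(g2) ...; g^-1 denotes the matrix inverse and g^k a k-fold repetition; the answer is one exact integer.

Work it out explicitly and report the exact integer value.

303878

rho(c) = [[-2, 1], [-1, 0]]
... * rho(a^-1) = [[-2, -1], [7, 3]]  ->  [[11, 5], [2, 1]]
... * rho(c) = [[-2, 1], [-1, 0]]  ->  [[-27, 11], [-5, 2]]
... * rho(b) = [[3, 1], [5, 2]]  ->  [[-26, -5], [-5, -1]]
... * rho(c) = [[-2, 1], [-1, 0]]  ->  [[57, -26], [11, -5]]
... * rho(b) = [[3, 1], [5, 2]]  ->  [[41, 5], [8, 1]]
... * rho(c) = [[-2, 1], [-1, 0]]  ->  [[-87, 41], [-17, 8]]
... * rho(c) = [[-2, 1], [-1, 0]]  ->  [[133, -87], [26, -17]]
... * rho(b^-1) = [[2, -1], [-5, 3]]  ->  [[701, -394], [137, -77]]
... * rho(a) = [[3, 1], [-7, -2]]  ->  [[4861, 1489], [950, 291]]
... * rho(b^-1) = [[2, -1], [-5, 3]]  ->  [[2277, -394], [445, -77]]
... * rho(a^-1) = [[-2, -1], [7, 3]]  ->  [[-7312, -3459], [-1429, -676]]
... * rho(c) = [[-2, 1], [-1, 0]]  ->  [[18083, -7312], [3534, -1429]]
... * rho(a) = [[3, 1], [-7, -2]]  ->  [[105433, 32707], [20605, 6392]]
... * rho(a) = [[3, 1], [-7, -2]]  ->  [[87350, 40019], [17071, 7821]]
... * rho(b^-1) = [[2, -1], [-5, 3]]  ->  [[-25395, 32707], [-4963, 6392]]
... * rho(a^-1) = [[-2, -1], [7, 3]]  ->  [[279739, 123516], [54670, 24139]]
tr = 279739 + 24139 = 303878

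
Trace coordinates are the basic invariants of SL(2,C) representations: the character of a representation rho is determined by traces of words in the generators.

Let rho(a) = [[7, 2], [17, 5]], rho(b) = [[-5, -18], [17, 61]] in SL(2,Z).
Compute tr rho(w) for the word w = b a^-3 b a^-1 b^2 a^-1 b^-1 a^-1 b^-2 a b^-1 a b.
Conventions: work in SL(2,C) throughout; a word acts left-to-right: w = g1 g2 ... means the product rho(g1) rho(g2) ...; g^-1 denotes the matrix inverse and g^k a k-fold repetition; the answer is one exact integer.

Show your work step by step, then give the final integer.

-70591241581050987896

rho(b) = [[-5, -18], [17, 61]]
... * rho(a^-1) = [[5, -2], [-17, 7]]  ->  [[281, -116], [-952, 393]]
... * rho(a^-1) = [[5, -2], [-17, 7]]  ->  [[3377, -1374], [-11441, 4655]]
... * rho(a^-1) = [[5, -2], [-17, 7]]  ->  [[40243, -16372], [-136340, 55467]]
... * rho(b) = [[-5, -18], [17, 61]]  ->  [[-479539, -1723066], [1624639, 5837607]]
... * rho(a^-1) = [[5, -2], [-17, 7]]  ->  [[26894427, -11102384], [-91116124, 37613971]]
... * rho(b) = [[-5, -18], [17, 61]]  ->  [[-323212663, -1161345110], [1095018127, 3934542463]]
... * rho(b) = [[-5, -18], [17, 61]]  ->  [[-18126803555, -65024223776], [61412131236, 220296763957]]
... * rho(a^-1) = [[5, -2], [-17, 7]]  ->  [[1014777786417, -418915959322], [-3437984331089, 1419253085227]]
... * rho(b^-1) = [[61, 18], [-17, -5]]  ->  [[69023016279911, 20360579952116], [-233844346645288, -68979983385737]]
... * rho(a^-1) = [[5, -2], [-17, 7]]  ->  [[-1014777786417, 4478027104990], [3437984331089, -15171190409583]]
... * rho(b^-1) = [[61, 18], [-17, -5]]  ->  [[-138027905756267, -40656135680456], [467627281159340, 137739670007517]]
... * rho(b^-1) = [[61, 18], [-17, -5]]  ->  [[-7728547944564535, -2281221625210526], [26183689760591951, 7728592710830535]]
... * rho(a) = [[7, 2], [17, 5]]  ->  [[-92880603240530687, -26863204015181700], [314671904408262752, 91010343075336577]]
... * rho(b^-1) = [[61, 18], [-17, -5]]  ->  [[-5209042329414283007, -1537534838253643866], [17647810336623306063, 5209042563972046651]]
... * rho(a) = [[7, 2], [17, 5]]  ->  [[-62601388556211926771, -18105758850096785344], [212088395943887935508, 61340833493106845381]]
... * rho(b) = [[-5, -18], [17, 61]]  ->  [[5209042329414283007, 22373704155910775894], [-17647810336623306063, -75800283910465270903]]
tr = 5209042329414283007 + -75800283910465270903 = -70591241581050987896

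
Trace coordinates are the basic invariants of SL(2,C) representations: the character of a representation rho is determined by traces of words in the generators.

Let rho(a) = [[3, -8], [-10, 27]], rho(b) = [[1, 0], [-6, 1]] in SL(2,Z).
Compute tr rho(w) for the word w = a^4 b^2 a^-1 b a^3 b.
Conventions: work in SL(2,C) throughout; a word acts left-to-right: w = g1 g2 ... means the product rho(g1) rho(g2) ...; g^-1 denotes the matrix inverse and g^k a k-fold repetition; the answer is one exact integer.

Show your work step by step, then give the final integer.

rho(a) = [[3, -8], [-10, 27]]
... * rho(a) = [[3, -8], [-10, 27]]  ->  [[89, -240], [-300, 809]]
... * rho(a) = [[3, -8], [-10, 27]]  ->  [[2667, -7192], [-8990, 24243]]
... * rho(a) = [[3, -8], [-10, 27]]  ->  [[79921, -215520], [-269400, 726481]]
... * rho(b) = [[1, 0], [-6, 1]]  ->  [[1373041, -215520], [-4628286, 726481]]
... * rho(b) = [[1, 0], [-6, 1]]  ->  [[2666161, -215520], [-8987172, 726481]]
... * rho(a^-1) = [[27, 8], [10, 3]]  ->  [[69831147, 20682728], [-235388834, -69717933]]
... * rho(b) = [[1, 0], [-6, 1]]  ->  [[-54265221, 20682728], [182918764, -69717933]]
... * rho(a) = [[3, -8], [-10, 27]]  ->  [[-369622943, 992555424], [1245935622, -3345734303]]
... * rho(a) = [[3, -8], [-10, 27]]  ->  [[-11034423069, 29755979992], [37195149896, -100302311157]]
... * rho(a) = [[3, -8], [-10, 27]]  ->  [[-330663069127, 891686844336], [1114608561258, -3005723600407]]
... * rho(b) = [[1, 0], [-6, 1]]  ->  [[-5680784135143, 891686844336], [19148950163700, -3005723600407]]
tr = -5680784135143 + -3005723600407 = -8686507735550

-8686507735550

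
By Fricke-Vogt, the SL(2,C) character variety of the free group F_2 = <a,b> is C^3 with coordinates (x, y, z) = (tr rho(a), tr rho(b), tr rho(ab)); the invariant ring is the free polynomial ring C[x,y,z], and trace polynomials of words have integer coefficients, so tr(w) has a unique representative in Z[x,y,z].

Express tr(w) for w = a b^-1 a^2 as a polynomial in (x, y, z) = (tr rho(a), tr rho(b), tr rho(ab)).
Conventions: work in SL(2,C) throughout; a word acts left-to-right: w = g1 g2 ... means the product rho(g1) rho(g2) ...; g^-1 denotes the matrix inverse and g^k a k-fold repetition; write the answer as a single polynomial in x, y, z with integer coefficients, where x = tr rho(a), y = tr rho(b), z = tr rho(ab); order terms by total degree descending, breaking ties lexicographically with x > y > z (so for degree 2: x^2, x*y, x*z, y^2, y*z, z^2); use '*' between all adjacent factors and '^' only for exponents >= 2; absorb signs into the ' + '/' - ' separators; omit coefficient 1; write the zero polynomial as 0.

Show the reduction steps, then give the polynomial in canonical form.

x^3*y - x^2*z - 2*x*y + z

trace(a^2) = trace(a) trace(a) - trace(1)   [square of a] = x^2 - 2
trace(a^3) = trace(a) trace(a^2) - trace(a)   [square of a] = x^3 - 3*x
trace(a b a) = trace(a) trace(b a) - trace(b)   [square of a] = x*z - y
trace(a^3 b) = trace(a) trace(a b a) - trace(a b)   [square of a] = x^2*z - x*y - z
trace(a b^-1 a^2) = trace(a^3) trace(b) - trace(a^3 b)   [inverse elimination on b] = x^3*y - x^2*z - 2*x*y + z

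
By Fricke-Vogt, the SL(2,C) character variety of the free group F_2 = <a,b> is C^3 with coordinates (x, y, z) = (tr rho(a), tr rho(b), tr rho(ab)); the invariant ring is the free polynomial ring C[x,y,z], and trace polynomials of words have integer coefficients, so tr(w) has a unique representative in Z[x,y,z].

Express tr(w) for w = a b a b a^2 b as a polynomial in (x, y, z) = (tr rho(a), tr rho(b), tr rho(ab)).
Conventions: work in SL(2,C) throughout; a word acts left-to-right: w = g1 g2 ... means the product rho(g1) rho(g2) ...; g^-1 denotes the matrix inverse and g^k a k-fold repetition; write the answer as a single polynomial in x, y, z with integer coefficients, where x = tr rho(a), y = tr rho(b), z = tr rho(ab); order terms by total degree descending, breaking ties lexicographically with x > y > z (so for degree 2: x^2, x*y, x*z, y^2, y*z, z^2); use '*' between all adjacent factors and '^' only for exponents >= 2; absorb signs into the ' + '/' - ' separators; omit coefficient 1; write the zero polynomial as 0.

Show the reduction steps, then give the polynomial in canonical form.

x*z^3 - y*z^2 - 2*x*z + y

and tr(b a b a) = tr(b a) tr(b a) - tr(1) = z^2 - 2
tr(b a b a b a) = tr(b a) tr(b a b a) - tr(b^-1 a^-1) = z^3 - 3*z
and tr(a b a) = tr(a) tr(b a) - tr(b) = x*z - y
tr(b a b a b) = tr(b) tr(a b a b) - tr(a b a) = y*z^2 - x*z - y
next, tr(a b a b a^2 b) = tr(a) tr(b a b a b a) - tr(b a b a b) = x*z^3 - y*z^2 - 2*x*z + y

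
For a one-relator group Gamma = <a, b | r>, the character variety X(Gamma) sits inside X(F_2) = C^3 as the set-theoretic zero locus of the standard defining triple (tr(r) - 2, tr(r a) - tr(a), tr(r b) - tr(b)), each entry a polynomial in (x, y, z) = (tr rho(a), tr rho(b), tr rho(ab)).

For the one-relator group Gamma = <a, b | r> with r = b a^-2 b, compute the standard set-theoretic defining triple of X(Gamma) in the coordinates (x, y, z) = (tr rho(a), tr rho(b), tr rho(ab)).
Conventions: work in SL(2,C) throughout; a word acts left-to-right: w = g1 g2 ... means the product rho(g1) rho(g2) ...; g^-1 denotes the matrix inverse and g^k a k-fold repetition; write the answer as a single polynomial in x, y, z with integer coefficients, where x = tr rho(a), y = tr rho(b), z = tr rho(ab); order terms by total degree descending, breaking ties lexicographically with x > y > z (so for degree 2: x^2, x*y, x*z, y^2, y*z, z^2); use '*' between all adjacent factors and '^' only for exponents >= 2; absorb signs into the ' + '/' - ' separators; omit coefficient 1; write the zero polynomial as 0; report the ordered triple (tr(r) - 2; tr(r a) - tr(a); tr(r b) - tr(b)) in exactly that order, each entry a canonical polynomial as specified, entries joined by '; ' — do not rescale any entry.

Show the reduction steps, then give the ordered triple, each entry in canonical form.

x^2*y^2 - x*y*z - x^2 - y^2; x^2*y*z - x^3 - x*z^2 - y*z + 2*x; x^2*y^3 - x*y^2*z - 2*x^2*y - y^3 + x*z + 2*y

tr(b^2) = tr(b)*tr(b) - tr(1)  (reduce the b square) = y^2 - 2
tr(b^2 a) = tr(b)*tr(a b) - tr(a)  (reduce the b square) = y*z - x
tr(a^-1 b^2) = tr(b^2)*tr(a) - tr(b^2 a)  (eliminate a^-1) = x*y^2 - y*z - x
tr(b a^-2 b) = tr(a^-1 b^2)*tr(a) - tr(a^-1 b^2 a)  (eliminate a^-1) = x^2*y^2 - x*y*z - x^2 - y^2 + 2
tr(b a b a) = tr(b a)*tr(b a) - tr(1)   [split at repeated b] = z^2 - 2
tr(a^-1 b a b) = tr(b a b)*tr(a) - tr(b a b a) = x*y*z - x^2 - z^2 + 2
tr(b a^-2 b a) = tr(a^-1 b a b)*tr(a) - tr(a^-1 b a b a) = x^2*y*z - x^3 - x*z^2 - y*z + 3*x
tr(b^3) = tr(b)*tr(b^2) - tr(b)   [square of b] = y^3 - 3*y
tr(b^3 a) = tr(b)*tr(a b^2) - tr(a b)   [square of b] = y^2*z - x*y - z
tr(b^3 a^-1) = tr(b^3)*tr(a) - tr(b^3 a)   [inverse elimination on a] = x*y^3 - y^2*z - 2*x*y + z
tr(b a^-2 b^2) = tr(b^3 a^-1)*tr(a) - tr(b^3)   [inverse elimination on a] = x^2*y^3 - x*y^2*z - 2*x^2*y - y^3 + x*z + 3*y
assemble the triple (tr(r) - 2; tr(r a) - x; tr(r b) - y)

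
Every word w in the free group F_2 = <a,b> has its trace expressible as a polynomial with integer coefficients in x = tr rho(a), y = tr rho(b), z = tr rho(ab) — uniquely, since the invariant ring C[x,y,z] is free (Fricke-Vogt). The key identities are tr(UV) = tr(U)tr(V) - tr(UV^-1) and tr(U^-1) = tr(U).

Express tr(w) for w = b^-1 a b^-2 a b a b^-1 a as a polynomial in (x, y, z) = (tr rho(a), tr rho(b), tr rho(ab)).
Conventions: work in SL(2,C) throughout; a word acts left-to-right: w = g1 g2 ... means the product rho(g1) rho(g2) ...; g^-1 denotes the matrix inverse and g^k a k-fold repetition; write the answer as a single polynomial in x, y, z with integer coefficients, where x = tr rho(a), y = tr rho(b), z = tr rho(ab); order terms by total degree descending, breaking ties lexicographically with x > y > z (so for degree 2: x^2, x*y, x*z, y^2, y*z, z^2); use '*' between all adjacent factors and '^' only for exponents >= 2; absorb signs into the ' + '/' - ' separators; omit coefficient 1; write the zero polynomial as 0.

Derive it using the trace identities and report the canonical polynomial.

reduce: trace(b a^2) = trace(a)*trace(b a) - trace(b)   [square of a] = x*z - y
trace(a^2 b a) = trace(a)*trace(b a^2) - trace(b a)   [square of a] = x^2*z - x*y - z
reduce: trace(a^2 b a^2) = trace(a)*trace(a^2 b a) - trace(a^2 b)   [square of a] = x^3*z - x^2*y - 2*x*z + y
so trace(b a b a) = trace(b a)*trace(b a) - trace(1)   [split at a repeated b] = z^2 - 2
reduce: trace(b a b) = trace(b)*trace(a b) - trace(a)   [square of b] = y*z - x
reduce: trace(b a^2 b a) = trace(a)*trace(b a b a) - trace(b a b)   [square of a] = x*z^2 - y*z - x
trace(b^2) = trace(b)*trace(b) - trace(1)   [square of b] = y^2 - 2
so trace(b a^2 b) = trace(a)*trace(b^2 a) - trace(b^2)   [square of a] = x*y*z - x^2 - y^2 + 2
so trace(a^2 b a^2 b) = trace(a)*trace(b a^2 b a) - trace(b a^2 b)   [square of a] = x^2*z^2 - 2*x*y*z + y^2 - 2
trace(a b^-1 a^2 b a) = trace(a^2 b a^2)*trace(b) - trace(a^2 b a^2 b)   [inverse elimination on b] = x^3*y*z - x^2*y^2 - x^2*z^2 + 2
reduce: trace(a^2 b a b a) = trace(a)*trace(a b a b a) - trace(a b a b)   [square of a] = x^2*z^2 - x*y*z - x^2 - z^2 + 2
trace(b a b a b a) = trace(b a)*trace(b a b a) - trace(b^-1 a^-1)   [split at a repeated b] = z^3 - 3*z
trace(b a b a b) = trace(b)*trace(a b a b) - trace(a b a)   [square of b] = y*z^2 - x*z - y
trace(a^2 b a b a b) = trace(a)*trace(b a b a b a) - trace(b a b a b)   [square of a] = x*z^3 - y*z^2 - 2*x*z + y
trace(a b^-1 a^2 b a b) = trace(a^2 b a b a)*trace(b) - trace(a^2 b a b a b)   [inverse elimination on b] = x^2*y*z^2 - x*y^2*z - x*z^3 - x^2*y + 2*x*z + y
trace(a b a b^-1 a b^-1 a) = trace(a b^-1 a^2 b a)*trace(b) - trace(a b^-1 a^2 b a b)   [inverse elimination on b] = x^3*y^2*z - x^2*y^3 - 2*x^2*y*z^2 + x*y^2*z + x*z^3 + x^2*y - 2*x*z + y
reduce: trace(a b^-1 a b a b a) = trace(a b a b a^2)*trace(b) - trace(a b a b a^2 b)   [inverse elimination on b] = x^2*y*z^2 - x*y^2*z - x*z^3 - x^2*y + 2*x*z + y
trace(a b a b a b a b) = trace(b a)*trace(b a b a b a) - trace(b^-1 a^-1 b^-1 a^-1)   [split at a repeated b] = z^4 - 4*z^2 + 2
reduce: trace(a b^-1 a b a b a b) = trace(a b a b a b a)*trace(b) - trace(a b a b a b a b)   [inverse elimination on b] = x*y*z^3 - y^2*z^2 - z^4 - 2*x*y*z + y^2 + 4*z^2 - 2
so trace(a b a b^-1 a b^-1 a b) = trace(a b^-1 a b a b a)*trace(b) - trace(a b^-1 a b a b a b)   [inverse elimination on b] = x^2*y^2*z^2 - x*y^3*z - 2*x*y*z^3 - x^2*y^2 + y^2*z^2 + z^4 + 4*x*y*z - 4*z^2 + 2
trace(a b a b^-1 a b^-1 a b^-1) = trace(a b a b^-1 a b^-1 a)*trace(b) - trace(a b a b^-1 a b^-1 a b)   [inverse elimination on b] = x^3*y^3*z - x^2*y^4 - 3*x^2*y^2*z^2 + 2*x*y^3*z + 3*x*y*z^3 + 2*x^2*y^2 - y^2*z^2 - z^4 - 6*x*y*z + y^2 + 4*z^2 - 2
so trace(b^-1 a b^-2 a b a b^-1 a) = trace(a b a b^-1 a b^-1 a b^-1)*trace(b) - trace(a b a b^-1 a b^-1 a)   [inverse elimination on b] = x^3*y^4*z - x^2*y^5 - 3*x^2*y^3*z^2 - x^3*y^2*z + 2*x*y^4*z + 3*x*y^2*z^3 + 3*x^2*y^3 + 2*x^2*y*z^2 - y^3*z^2 - y*z^4 - 7*x*y^2*z - x*z^3 - x^2*y + y^3 + 4*y*z^2 + 2*x*z - 3*y

x^3*y^4*z - x^2*y^5 - 3*x^2*y^3*z^2 - x^3*y^2*z + 2*x*y^4*z + 3*x*y^2*z^3 + 3*x^2*y^3 + 2*x^2*y*z^2 - y^3*z^2 - y*z^4 - 7*x*y^2*z - x*z^3 - x^2*y + y^3 + 4*y*z^2 + 2*x*z - 3*y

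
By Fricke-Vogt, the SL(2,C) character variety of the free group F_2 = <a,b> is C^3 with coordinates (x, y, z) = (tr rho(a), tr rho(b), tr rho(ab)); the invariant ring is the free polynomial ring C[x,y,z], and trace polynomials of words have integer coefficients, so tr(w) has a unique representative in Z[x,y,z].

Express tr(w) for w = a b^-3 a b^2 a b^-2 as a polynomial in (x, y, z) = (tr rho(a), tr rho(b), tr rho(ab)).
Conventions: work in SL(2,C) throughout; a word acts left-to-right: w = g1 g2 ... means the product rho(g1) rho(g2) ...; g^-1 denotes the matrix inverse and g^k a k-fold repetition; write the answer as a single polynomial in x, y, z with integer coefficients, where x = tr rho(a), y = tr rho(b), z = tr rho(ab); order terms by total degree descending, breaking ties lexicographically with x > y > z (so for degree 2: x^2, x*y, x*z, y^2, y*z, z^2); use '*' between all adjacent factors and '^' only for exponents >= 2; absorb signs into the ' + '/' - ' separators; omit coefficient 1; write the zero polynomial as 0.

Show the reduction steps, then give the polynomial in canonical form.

so tr(b a^2) = tr(a) tr(b a) - tr(b) = x*z - y
reduce: tr(a^3 b) = tr(a) tr(b a^2) - tr(b a) = x^2*z - x*y - z
tr(a^2) = tr(a) tr(a) - tr(1) = x^2 - 2
reduce: tr(a^3) = tr(a) tr(a^2) - tr(a) = x^3 - 3*x
reduce: tr(a b^2 a^2) = tr(b) tr(a^3 b) - tr(a^3) = x^2*y*z - x^3 - x*y^2 - y*z + 3*x
tr(b a b a) = tr(b a) tr(b a) - tr(1) = z^2 - 2
tr(b a b) = tr(b) tr(a b) - tr(a) = y*z - x
reduce: tr(a^2 b a b) = tr(a) tr(b a b a) - tr(b a b) = x*z^2 - y*z - x
tr(a b^2 a^2 b) = tr(b) tr(a^2 b a b) - tr(a^2 b a) = x*y*z^2 - x^2*z - y^2*z + z
tr(b^-1 a b^2 a^2) = tr(a b^2 a^2) tr(b) - tr(a b^2 a^2 b) = x^2*y^2*z - x^3*y - x*y^3 - x*y*z^2 + x^2*z + 3*x*y - z
reduce: tr(b^-1 a b^2 a^2 b^-1) = tr(b^-1 a b^2 a^2) tr(b) - tr(b^-1 a b^2 a^2 b) = x^2*y^3*z - x^3*y^2 - x*y^4 - x*y^2*z^2 + x^3 + 4*x*y^2 - 3*x
tr(a b^-3 a b^2 a) = tr(b^-1 a b^2 a^2 b^-1) tr(b) - tr(b^-1 a b^2 a^2) = x^2*y^4*z - x^3*y^3 - x*y^5 - x*y^3*z^2 - x^2*y^2*z + 2*x^3*y + 5*x*y^3 + x*y*z^2 - x^2*z - 6*x*y + z
so tr(a b^2 a b a) = tr(b) tr(a b a^2 b) - tr(a b a^2) = x*y*z^2 - x^2*z - y^2*z + z
tr(a b a b a b) = tr(b a b a) tr(b a) - tr(a b) = z^3 - 3*z
reduce: tr(a b^2 a b a b) = tr(b) tr(a b a b a b) - tr(a b a b a) = y*z^3 - x*z^2 - 2*y*z + x
tr(a b^2 a b a b^-1) = tr(a b^2 a b a) tr(b) - tr(a b^2 a b a b) = x*y^2*z^2 - x^2*y*z - y^3*z - y*z^3 + x*z^2 + 3*y*z - x
tr(b^-2 a b^2 a b a) = tr(a b^2 a b a b^-1) tr(b) - tr(a b^2 a b a) = x*y^3*z^2 - x^2*y^2*z - y^4*z - y^2*z^3 + x^2*z + 4*y^2*z - x*y - z
tr(a b^-3 a b^2 a b) = tr(b^-2 a b^2 a b a) tr(b) - tr(b^-2 a b^2 a b a b) = x*y^4*z^2 - x^2*y^3*z - y^5*z - y^3*z^3 - x*y^2*z^2 + 2*x^2*y*z + 5*y^3*z + y*z^3 - x*y^2 - x*z^2 - 4*y*z + x
so tr(b^-1 a b^-3 a b^2 a) = tr(a b^-3 a b^2 a) tr(b) - tr(a b^-3 a b^2 a b) = x^2*y^5*z - x^3*y^4 - x*y^6 - 2*x*y^4*z^2 + y^5*z + y^3*z^3 + 2*x^3*y^2 + 5*x*y^4 + 2*x*y^2*z^2 - 3*x^2*y*z - 5*y^3*z - y*z^3 - 5*x*y^2 + x*z^2 + 5*y*z - x
tr(a b^-3 a b^2 a b^-2) = tr(b^-1 a b^-3 a b^2 a) tr(b) - tr(b^-1 a b^-3 a b^2 a b) = x^2*y^6*z - x^3*y^5 - x*y^7 - 2*x*y^5*z^2 - x^2*y^4*z + y^6*z + y^4*z^3 + 3*x^3*y^3 + 6*x*y^5 + 3*x*y^3*z^2 - 2*x^2*y^2*z - 5*y^4*z - y^2*z^3 - 2*x^3*y - 10*x*y^3 + x^2*z + 5*y^2*z + 5*x*y - z

x^2*y^6*z - x^3*y^5 - x*y^7 - 2*x*y^5*z^2 - x^2*y^4*z + y^6*z + y^4*z^3 + 3*x^3*y^3 + 6*x*y^5 + 3*x*y^3*z^2 - 2*x^2*y^2*z - 5*y^4*z - y^2*z^3 - 2*x^3*y - 10*x*y^3 + x^2*z + 5*y^2*z + 5*x*y - z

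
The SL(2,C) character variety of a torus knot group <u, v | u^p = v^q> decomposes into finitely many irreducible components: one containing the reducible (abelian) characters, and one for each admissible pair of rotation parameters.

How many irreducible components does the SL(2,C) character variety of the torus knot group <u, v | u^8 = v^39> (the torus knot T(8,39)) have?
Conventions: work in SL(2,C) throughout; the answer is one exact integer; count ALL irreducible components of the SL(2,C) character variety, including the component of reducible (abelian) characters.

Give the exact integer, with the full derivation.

For T(8,39): irreducibility forces the central element u^8 = v^39 to one of +I, -I.
So on each irreducible component the traces are pinned: tr(u) = 2*cos(pi*alpha/8) with 1 <= alpha <= 7, tr(v) = 2*cos(pi*beta/39) with 1 <= beta <= 38.
Consistency of u^8 = (-1)^alpha I with v^39 = (-1)^beta I forces alpha = beta (mod 2).
Enumerate parity-matched pairs: 4*19 odd-odd plus 3*19 even-even gives 133.
components with irreducible characters: 133; plus the single component of reducible (abelian) characters: total 134.

134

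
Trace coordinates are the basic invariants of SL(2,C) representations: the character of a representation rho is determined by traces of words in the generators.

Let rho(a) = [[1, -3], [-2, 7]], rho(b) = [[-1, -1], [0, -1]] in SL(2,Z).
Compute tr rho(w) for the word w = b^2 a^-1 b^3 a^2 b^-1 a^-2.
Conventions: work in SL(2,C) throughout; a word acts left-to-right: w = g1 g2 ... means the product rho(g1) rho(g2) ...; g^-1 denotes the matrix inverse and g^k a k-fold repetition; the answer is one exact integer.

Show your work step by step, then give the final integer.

9200

rho(b) = [[-1, -1], [0, -1]]
... * rho(b) = [[-1, -1], [0, -1]]  ->  [[1, 2], [0, 1]]
... * rho(a^-1) = [[7, 3], [2, 1]]  ->  [[11, 5], [2, 1]]
... * rho(b) = [[-1, -1], [0, -1]]  ->  [[-11, -16], [-2, -3]]
... * rho(b) = [[-1, -1], [0, -1]]  ->  [[11, 27], [2, 5]]
... * rho(b) = [[-1, -1], [0, -1]]  ->  [[-11, -38], [-2, -7]]
... * rho(a) = [[1, -3], [-2, 7]]  ->  [[65, -233], [12, -43]]
... * rho(a) = [[1, -3], [-2, 7]]  ->  [[531, -1826], [98, -337]]
... * rho(b^-1) = [[-1, 1], [0, -1]]  ->  [[-531, 2357], [-98, 435]]
... * rho(a^-1) = [[7, 3], [2, 1]]  ->  [[997, 764], [184, 141]]
... * rho(a^-1) = [[7, 3], [2, 1]]  ->  [[8507, 3755], [1570, 693]]
tr = 8507 + 693 = 9200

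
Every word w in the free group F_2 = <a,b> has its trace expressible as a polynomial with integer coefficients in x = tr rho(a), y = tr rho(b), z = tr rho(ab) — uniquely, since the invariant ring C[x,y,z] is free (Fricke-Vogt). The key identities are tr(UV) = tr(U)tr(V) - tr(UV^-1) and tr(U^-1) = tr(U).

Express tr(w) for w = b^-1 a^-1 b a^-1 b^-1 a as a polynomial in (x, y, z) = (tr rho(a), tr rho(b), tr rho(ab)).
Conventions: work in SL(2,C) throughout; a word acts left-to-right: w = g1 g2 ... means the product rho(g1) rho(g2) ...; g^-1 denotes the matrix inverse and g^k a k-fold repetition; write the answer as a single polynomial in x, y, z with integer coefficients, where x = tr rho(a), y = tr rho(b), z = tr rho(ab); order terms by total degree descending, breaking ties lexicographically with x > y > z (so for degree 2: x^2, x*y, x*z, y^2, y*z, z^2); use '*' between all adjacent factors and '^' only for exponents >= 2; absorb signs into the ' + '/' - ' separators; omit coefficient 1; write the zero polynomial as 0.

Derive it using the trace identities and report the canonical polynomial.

x^2*y^2*z - x^3*y - x*y^3 - 2*x*y*z^2 + x^2*z + y^2*z + z^3 + 4*x*y - 3*z

use: trace(b^-1) = trace(b) = y
trace(a^2) = trace(a)*trace(a) - trace(1) = x^2 - 2
trace(b a^2) = trace(a)*trace(b a) - trace(b) = x*z - y
apply: trace(a b a^2) = trace(a)*trace(b a^2) - trace(b a) = x^2*z - x*y - z
trace(b a b a) = trace(b a)*trace(b a) - trace(1)   [split at repeated b] = z^2 - 2
apply: trace(b a b) = trace(b)*trace(a b) - trace(a) = y*z - x
trace(a b a^2 b) = trace(a)*trace(b a b a) - trace(b a b) = x*z^2 - y*z - x
trace(b a^2 b^-1 a) = trace(a b a^2)*trace(b) - trace(a b a^2 b) = x^2*y*z - x*y^2 - x*z^2 + x
use: trace(a b^-1 a^-1 b a) = trace(b a^2 b^-1)*trace(a) - trace(b a^2 b^-1 a) = -x^2*y*z + x^3 + x*y^2 + x*z^2 - 3*x
use: trace(b a b a b) = trace(b)*trace(a b a b) - trace(a b a) = y*z^2 - x*z - y
trace(b a b a b a) = trace(b a)*trace(b a b a) - trace(b^-1 a^-1)   [split at repeated b] = z^3 - 3*z
apply: trace(a^-1 b a b a b) = trace(b a b a b)*trace(a) - trace(b a b a b a) = x*y*z^2 - x^2*z - z^3 - x*y + 3*z
use: trace(a b^-1 a^-1 b a b) = trace(a^-1 b a b a)*trace(b) - trace(a^-1 b a b a b) = -x*y*z^2 + x^2*z + y^2*z + z^3 - 3*z
apply: trace(b^-1 a b^-1 a^-1 b a) = trace(a b^-1 a^-1 b a)*trace(b) - trace(a b^-1 a^-1 b a b) = -x^2*y^2*z + x^3*y + x*y^3 + 2*x*y*z^2 - x^2*z - y^2*z - z^3 - 3*x*y + 3*z
use: trace(b^-1 a^-1 b a^-1 b^-1 a) = trace(b^-1 a b^-1 a^-1 b)*trace(a) - trace(b^-1 a b^-1 a^-1 b a) = x^2*y^2*z - x^3*y - x*y^3 - 2*x*y*z^2 + x^2*z + y^2*z + z^3 + 4*x*y - 3*z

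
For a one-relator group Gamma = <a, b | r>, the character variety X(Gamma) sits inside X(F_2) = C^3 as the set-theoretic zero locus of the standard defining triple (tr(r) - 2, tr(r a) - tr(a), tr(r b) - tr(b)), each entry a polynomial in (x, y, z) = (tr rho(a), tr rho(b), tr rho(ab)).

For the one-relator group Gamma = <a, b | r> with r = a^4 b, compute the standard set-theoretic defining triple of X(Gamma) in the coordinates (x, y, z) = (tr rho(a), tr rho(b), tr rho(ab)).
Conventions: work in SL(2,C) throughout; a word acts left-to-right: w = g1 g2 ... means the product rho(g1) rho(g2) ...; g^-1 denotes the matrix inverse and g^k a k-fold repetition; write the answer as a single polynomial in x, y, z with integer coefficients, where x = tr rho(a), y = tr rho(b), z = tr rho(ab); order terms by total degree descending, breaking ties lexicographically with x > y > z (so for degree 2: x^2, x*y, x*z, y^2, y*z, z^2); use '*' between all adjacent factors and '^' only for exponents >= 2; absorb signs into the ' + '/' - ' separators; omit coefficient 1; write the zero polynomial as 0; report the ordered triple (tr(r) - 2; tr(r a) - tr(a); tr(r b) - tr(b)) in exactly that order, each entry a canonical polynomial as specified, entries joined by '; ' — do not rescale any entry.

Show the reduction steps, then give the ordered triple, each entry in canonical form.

x^3*z - x^2*y - 2*x*z + y - 2; x^4*z - x^3*y - 3*x^2*z + 2*x*y - x + z; x^3*y*z - x^4 - x^2*y^2 - 2*x*y*z + 4*x^2 + y^2 - y - 2

so tr(b a^2) = tr(a)*tr(b a) - tr(b) = x*z - y
reduce: tr(a^2 b a) = tr(a)*tr(b a^2) - tr(b a) = x^2*z - x*y - z
tr(a^4 b) = tr(a)*tr(a^2 b a) - tr(a^2 b) = x^3*z - x^2*y - 2*x*z + y
tr(a^4 b a) = tr(a)*tr(a^3 b a) - tr(a^3 b) = x^4*z - x^3*y - 3*x^2*z + 2*x*y + z
reduce: tr(a^2) = tr(a)*tr(a) - tr(1)  (reduce the a square) = x^2 - 2
so tr(a^3) = tr(a)*tr(a^2) - tr(a)  (reduce the a square) = x^3 - 3*x
tr(a^4) = tr(a)*tr(a^3) - tr(a^2)  (reduce the a square) = x^4 - 4*x^2 + 2
tr(a^4 b^2) = tr(b)*tr(a^4 b) - tr(a^4)  (reduce the b square) = x^3*y*z - x^4 - x^2*y^2 - 2*x*y*z + 4*x^2 + y^2 - 2
assemble the triple (tr(r) - 2; tr(r a) - x; tr(r b) - y)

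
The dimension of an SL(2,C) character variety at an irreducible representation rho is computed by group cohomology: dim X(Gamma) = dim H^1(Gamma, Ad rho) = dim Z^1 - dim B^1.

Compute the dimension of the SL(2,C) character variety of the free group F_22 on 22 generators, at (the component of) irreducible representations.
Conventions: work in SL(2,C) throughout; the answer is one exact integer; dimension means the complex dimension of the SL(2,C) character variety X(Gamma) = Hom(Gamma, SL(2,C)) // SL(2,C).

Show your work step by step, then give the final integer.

The free group F_22: 22 generators, no relators.
Z^1(Gamma, Ad rho) = (sl_2)^22: a cocycle is a free choice of one sl_2 vector per generator, so dim Z^1 = 3*22 = 66.
dim B^1 = 3: the coboundary map is injective because an irreducible image has centralizer 0 in sl_2.
dim X = dim H^1 = dim Z^1 - dim B^1 = 66 - 3 = 63.

63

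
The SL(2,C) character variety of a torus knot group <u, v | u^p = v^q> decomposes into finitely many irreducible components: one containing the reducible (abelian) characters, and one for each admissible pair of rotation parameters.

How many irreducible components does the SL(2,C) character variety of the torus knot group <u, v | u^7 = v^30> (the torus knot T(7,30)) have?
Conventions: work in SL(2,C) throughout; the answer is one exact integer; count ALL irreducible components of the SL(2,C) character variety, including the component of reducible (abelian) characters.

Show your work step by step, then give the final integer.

88

In the torus knot group T(7,30), u^7 = v^30 is central, so an irreducible representation sends it to +I or -I (Schur).
So on each irreducible component the traces are pinned: tr(u) = 2*cos(pi*alpha/7) with 1 <= alpha <= 6, tr(v) = 2*cos(pi*beta/30) with 1 <= beta <= 29.
u^7 = (-1)^alpha I and v^30 = (-1)^beta I must agree, so alpha and beta have equal parity.
Enumerate parity-matched pairs: 3*15 odd-odd plus 3*14 even-even gives 87.
components with irreducible characters: 87; plus the single component of reducible (abelian) characters: total 88.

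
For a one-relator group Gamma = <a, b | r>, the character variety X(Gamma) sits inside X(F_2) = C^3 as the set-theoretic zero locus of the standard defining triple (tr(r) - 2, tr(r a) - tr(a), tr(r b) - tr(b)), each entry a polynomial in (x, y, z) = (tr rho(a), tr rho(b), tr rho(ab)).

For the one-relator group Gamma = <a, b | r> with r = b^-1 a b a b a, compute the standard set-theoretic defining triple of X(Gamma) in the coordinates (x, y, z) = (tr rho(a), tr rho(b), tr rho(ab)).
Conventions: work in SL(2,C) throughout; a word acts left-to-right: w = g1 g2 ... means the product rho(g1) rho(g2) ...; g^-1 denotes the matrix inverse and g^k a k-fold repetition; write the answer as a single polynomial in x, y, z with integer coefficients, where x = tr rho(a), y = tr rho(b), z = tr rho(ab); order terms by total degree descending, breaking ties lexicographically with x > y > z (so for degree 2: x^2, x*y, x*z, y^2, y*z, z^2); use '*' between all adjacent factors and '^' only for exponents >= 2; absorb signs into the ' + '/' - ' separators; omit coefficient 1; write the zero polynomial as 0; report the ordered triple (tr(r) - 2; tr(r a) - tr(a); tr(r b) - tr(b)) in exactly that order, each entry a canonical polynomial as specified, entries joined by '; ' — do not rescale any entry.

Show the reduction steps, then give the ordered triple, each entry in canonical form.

tr(b a b a) = tr(b a) tr(b a) - tr(1) = z^2 - 2
tr(b a b) = tr(b) tr(a b) - tr(a) = y*z - x
tr(a b a b a) = tr(a) tr(b a b a) - tr(b a b) = x*z^2 - y*z - x
apply: tr(a b a b a b) = tr(a b a b) tr(a b) - tr(b a) = z^3 - 3*z
apply: tr(b^-1 a b a b a) = tr(a b a b a) tr(b) - tr(a b a b a b) = x*y*z^2 - y^2*z - z^3 - x*y + 3*z
tr(a b a b a^2) = tr(a) tr(a b a b a) - tr(a b a b)   [square of a] = x^2*z^2 - x*y*z - x^2 - z^2 + 2
tr(a b a) = tr(a) tr(b a) - tr(b)   [square of a] = x*z - y
apply: tr(b a b a b) = tr(b) tr(a b a b) - tr(a b a)   [square of b] = y*z^2 - x*z - y
tr(a b a b a^2 b) = tr(a) tr(b a b a b a) - tr(b a b a b)   [square of a] = x*z^3 - y*z^2 - 2*x*z + y
use: tr(b^-1 a b a b a^2) = tr(a b a b a^2) tr(b) - tr(a b a b a^2 b)   [inverse elimination on b] = x^2*y*z^2 - x*y^2*z - x*z^3 - x^2*y + 2*x*z + y
assemble the triple (tr(r) - 2; tr(r a) - x; tr(r b) - y)

x*y*z^2 - y^2*z - z^3 - x*y + 3*z - 2; x^2*y*z^2 - x*y^2*z - x*z^3 - x^2*y + 2*x*z - x + y; x*z^2 - y*z - x - y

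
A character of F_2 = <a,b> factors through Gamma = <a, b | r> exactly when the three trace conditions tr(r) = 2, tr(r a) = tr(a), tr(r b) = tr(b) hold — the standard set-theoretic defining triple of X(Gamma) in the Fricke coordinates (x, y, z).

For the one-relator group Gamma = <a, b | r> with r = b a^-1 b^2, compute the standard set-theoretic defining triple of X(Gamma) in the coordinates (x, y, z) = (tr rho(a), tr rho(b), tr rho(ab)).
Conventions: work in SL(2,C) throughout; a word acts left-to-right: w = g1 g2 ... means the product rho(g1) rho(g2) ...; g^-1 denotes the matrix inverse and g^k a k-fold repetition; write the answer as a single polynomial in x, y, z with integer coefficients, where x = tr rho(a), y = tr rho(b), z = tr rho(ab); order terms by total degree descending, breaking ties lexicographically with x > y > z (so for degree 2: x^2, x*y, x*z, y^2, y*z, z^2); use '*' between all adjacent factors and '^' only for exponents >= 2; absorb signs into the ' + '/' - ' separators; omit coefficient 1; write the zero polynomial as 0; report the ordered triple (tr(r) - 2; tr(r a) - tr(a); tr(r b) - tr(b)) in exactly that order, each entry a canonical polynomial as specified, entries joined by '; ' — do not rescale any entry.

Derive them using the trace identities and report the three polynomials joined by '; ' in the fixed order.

trace(b^2) = trace(b)*trace(b) - trace(1)  (reduce the b square) = y^2 - 2
trace(b^3) = trace(b)*trace(b^2) - trace(b)  (reduce the b square) = y^3 - 3*y
and trace(b a b) = trace(b)*trace(a b) - trace(a)  (reduce the b square) = y*z - x
trace(b^3 a) = trace(b)*trace(b a b) - trace(b a)  (reduce the b square) = y^2*z - x*y - z
next, trace(b a^-1 b^2) = trace(b^3)*trace(a) - trace(b^3 a)  (eliminate a^-1) = x*y^3 - y^2*z - 2*x*y + z
next, trace(a b a b) = trace(b a)*trace(b a) - trace(1) = z^2 - 2
and trace(a b a) = trace(a)*trace(b a) - trace(b) = x*z - y
trace(b^2 a b a) = trace(b)*trace(a b a b) - trace(a b a) = y*z^2 - x*z - y
next, trace(b a^-1 b^2 a) = trace(b^2 a b)*trace(a) - trace(b^2 a b a) = x*y^2*z - x^2*y - y*z^2 + y
trace(b^4) = trace(b)*trace(b^3) - trace(b^2)   [square of b] = y^4 - 4*y^2 + 2
and trace(b^4 a) = trace(b)*trace(a b^3) - trace(a b^2)   [square of b] = y^3*z - x*y^2 - 2*y*z + x
trace(b a^-1 b^3) = trace(b^4)*trace(a) - trace(b^4 a)   [inverse elimination on a] = x*y^4 - y^3*z - 3*x*y^2 + 2*y*z + x
assemble the triple (trace(r) - 2; trace(r a) - x; trace(r b) - y)

x*y^3 - y^2*z - 2*x*y + z - 2; x*y^2*z - x^2*y - y*z^2 - x + y; x*y^4 - y^3*z - 3*x*y^2 + 2*y*z + x - y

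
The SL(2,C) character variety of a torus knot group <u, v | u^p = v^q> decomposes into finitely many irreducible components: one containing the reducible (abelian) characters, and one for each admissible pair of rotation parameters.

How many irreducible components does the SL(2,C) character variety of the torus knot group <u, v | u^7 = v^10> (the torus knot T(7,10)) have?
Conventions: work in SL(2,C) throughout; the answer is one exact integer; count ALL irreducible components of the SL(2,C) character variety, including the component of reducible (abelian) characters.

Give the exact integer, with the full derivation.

For T(7,10): irreducibility forces the central element u^7 = v^10 to one of +I, -I.
So on each irreducible component the traces are pinned: tr(u) = 2*cos(pi*alpha/7) with 1 <= alpha <= 6, tr(v) = 2*cos(pi*beta/10) with 1 <= beta <= 9.
The two central values (-1)^alpha I and (-1)^beta I must be the same matrix, so alpha and beta share a parity.
Counting: 3 odd alphas x 5 odd betas + 3 even alphas x 4 even betas = 15 + 12 = 27.
That is 27 components of irreducible characters, and with the reducible (abelian) component the total is 28.

28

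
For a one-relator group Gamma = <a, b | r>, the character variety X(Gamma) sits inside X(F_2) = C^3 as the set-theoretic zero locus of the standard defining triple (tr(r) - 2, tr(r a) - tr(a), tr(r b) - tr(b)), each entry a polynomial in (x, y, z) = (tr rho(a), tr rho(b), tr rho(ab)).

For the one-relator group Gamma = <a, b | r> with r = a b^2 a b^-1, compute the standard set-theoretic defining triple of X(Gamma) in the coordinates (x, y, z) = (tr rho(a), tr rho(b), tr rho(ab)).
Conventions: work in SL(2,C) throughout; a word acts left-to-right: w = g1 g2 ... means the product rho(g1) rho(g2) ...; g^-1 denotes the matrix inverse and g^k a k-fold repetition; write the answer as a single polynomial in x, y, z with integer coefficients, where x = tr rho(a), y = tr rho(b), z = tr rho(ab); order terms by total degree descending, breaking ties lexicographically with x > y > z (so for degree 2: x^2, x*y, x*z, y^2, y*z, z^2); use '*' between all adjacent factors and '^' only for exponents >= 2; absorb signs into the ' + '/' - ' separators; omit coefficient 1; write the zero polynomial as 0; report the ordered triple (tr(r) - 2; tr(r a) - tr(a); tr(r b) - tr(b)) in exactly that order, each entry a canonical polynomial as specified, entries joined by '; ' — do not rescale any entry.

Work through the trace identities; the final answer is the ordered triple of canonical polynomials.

trace(a^2 b) = trace(a) trace(b a) - trace(b) = x*z - y
trace(a^2) = trace(a) trace(a) - trace(1) = x^2 - 2
trace(a b^2 a) = trace(b) trace(a^2 b) - trace(a^2) = x*y*z - x^2 - y^2 + 2
next, trace(a b a b) = trace(a b) trace(a b) - trace(1) = z^2 - 2
trace(a b^2 a b) = trace(b) trace(a b a b) - trace(a b a) = y*z^2 - x*z - y
and trace(a b^2 a b^-1) = trace(a b^2 a) trace(b) - trace(a b^2 a b) = x*y^2*z - x^2*y - y^3 - y*z^2 + x*z + 3*y
and trace(a b^2) = trace(b) trace(a b) - trace(a) = y*z - x
trace(a^2 b^2 a) = trace(a) trace(a b^2 a) - trace(a b^2) = x^2*y*z - x^3 - x*y^2 - y*z + 3*x
trace(b^2 a b) = trace(b) trace(b a b) - trace(b a) = y^2*z - x*y - z
trace(a^2 b^2 a b) = trace(a) trace(b^2 a b a) - trace(b^2 a b) = x*y*z^2 - x^2*z - y^2*z + z
trace(a b^2 a b^-1 a) = trace(a^2 b^2 a) trace(b) - trace(a^2 b^2 a b) = x^2*y^2*z - x^3*y - x*y^3 - x*y*z^2 + x^2*z + 3*x*y - z
assemble the triple (trace(r) - 2; trace(r a) - x; trace(r b) - y)

x*y^2*z - x^2*y - y^3 - y*z^2 + x*z + 3*y - 2; x^2*y^2*z - x^3*y - x*y^3 - x*y*z^2 + x^2*z + 3*x*y - x - z; x*y*z - x^2 - y^2 - y + 2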